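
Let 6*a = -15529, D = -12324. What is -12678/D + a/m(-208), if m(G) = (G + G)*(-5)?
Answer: -212551/985920 ≈ -0.21559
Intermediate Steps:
m(G) = -10*G (m(G) = (2*G)*(-5) = -10*G)
a = -15529/6 (a = (⅙)*(-15529) = -15529/6 ≈ -2588.2)
-12678/D + a/m(-208) = -12678/(-12324) - 15529/(6*((-10*(-208)))) = -12678*(-1/12324) - 15529/6/2080 = 2113/2054 - 15529/6*1/2080 = 2113/2054 - 15529/12480 = -212551/985920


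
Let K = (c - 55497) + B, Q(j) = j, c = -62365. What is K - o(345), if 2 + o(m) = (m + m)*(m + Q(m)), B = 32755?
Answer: -561205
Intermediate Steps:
o(m) = -2 + 4*m**2 (o(m) = -2 + (m + m)*(m + m) = -2 + (2*m)*(2*m) = -2 + 4*m**2)
K = -85107 (K = (-62365 - 55497) + 32755 = -117862 + 32755 = -85107)
K - o(345) = -85107 - (-2 + 4*345**2) = -85107 - (-2 + 4*119025) = -85107 - (-2 + 476100) = -85107 - 1*476098 = -85107 - 476098 = -561205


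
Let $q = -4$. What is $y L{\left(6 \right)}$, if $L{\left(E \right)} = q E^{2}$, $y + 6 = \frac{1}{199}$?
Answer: $\frac{171792}{199} \approx 863.28$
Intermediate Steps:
$y = - \frac{1193}{199}$ ($y = -6 + \frac{1}{199} = - \frac{1193}{199} \approx -5.995$)
$L{\left(E \right)} = - 4 E^{2}$
$y L{\left(6 \right)} = - \frac{1193 \left(- 4 \cdot 6^{2}\right)}{199} = - \frac{1193 \left(\left(-4\right) 36\right)}{199} = \left(- \frac{1193}{199}\right) \left(-144\right) = \frac{171792}{199}$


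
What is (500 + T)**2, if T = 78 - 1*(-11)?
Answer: 346921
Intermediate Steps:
T = 89 (T = 78 + 11 = 89)
(500 + T)**2 = (500 + 89)**2 = 589**2 = 346921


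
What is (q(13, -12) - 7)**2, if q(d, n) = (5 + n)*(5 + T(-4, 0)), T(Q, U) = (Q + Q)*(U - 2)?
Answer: 23716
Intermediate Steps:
T(Q, U) = 2*Q*(-2 + U) (T(Q, U) = (2*Q)*(-2 + U) = 2*Q*(-2 + U))
q(d, n) = 105 + 21*n (q(d, n) = (5 + n)*(5 + 2*(-4)*(-2 + 0)) = (5 + n)*(5 + 2*(-4)*(-2)) = (5 + n)*(5 + 16) = (5 + n)*21 = 105 + 21*n)
(q(13, -12) - 7)**2 = ((105 + 21*(-12)) - 7)**2 = ((105 - 252) - 7)**2 = (-147 - 7)**2 = (-154)**2 = 23716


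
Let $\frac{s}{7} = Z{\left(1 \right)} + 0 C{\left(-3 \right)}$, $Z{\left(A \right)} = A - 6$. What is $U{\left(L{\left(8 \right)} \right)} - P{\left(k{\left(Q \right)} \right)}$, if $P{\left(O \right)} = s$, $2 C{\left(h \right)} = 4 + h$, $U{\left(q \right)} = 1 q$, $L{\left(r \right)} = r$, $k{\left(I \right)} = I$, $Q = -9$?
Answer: $43$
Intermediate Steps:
$U{\left(q \right)} = q$
$C{\left(h \right)} = 2 + \frac{h}{2}$ ($C{\left(h \right)} = \frac{4 + h}{2} = 2 + \frac{h}{2}$)
$Z{\left(A \right)} = -6 + A$ ($Z{\left(A \right)} = A - 6 = -6 + A$)
$s = -35$ ($s = 7 \left(\left(-6 + 1\right) + 0 \left(2 + \frac{1}{2} \left(-3\right)\right)\right) = 7 \left(-5 + 0 \left(2 - \frac{3}{2}\right)\right) = 7 \left(-5 + 0 \cdot \frac{1}{2}\right) = 7 \left(-5 + 0\right) = 7 \left(-5\right) = -35$)
$P{\left(O \right)} = -35$
$U{\left(L{\left(8 \right)} \right)} - P{\left(k{\left(Q \right)} \right)} = 8 - -35 = 8 + 35 = 43$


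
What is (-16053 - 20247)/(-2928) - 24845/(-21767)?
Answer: 71907355/5311148 ≈ 13.539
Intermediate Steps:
(-16053 - 20247)/(-2928) - 24845/(-21767) = -36300*(-1/2928) - 24845*(-1/21767) = 3025/244 + 24845/21767 = 71907355/5311148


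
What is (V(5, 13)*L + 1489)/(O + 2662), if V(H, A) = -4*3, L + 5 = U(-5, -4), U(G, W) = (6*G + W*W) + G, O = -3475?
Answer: -1777/813 ≈ -2.1857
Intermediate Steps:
U(G, W) = W² + 7*G (U(G, W) = (6*G + W²) + G = (W² + 6*G) + G = W² + 7*G)
L = -24 (L = -5 + ((-4)² + 7*(-5)) = -5 + (16 - 35) = -5 - 19 = -24)
V(H, A) = -12
(V(5, 13)*L + 1489)/(O + 2662) = (-12*(-24) + 1489)/(-3475 + 2662) = (288 + 1489)/(-813) = 1777*(-1/813) = -1777/813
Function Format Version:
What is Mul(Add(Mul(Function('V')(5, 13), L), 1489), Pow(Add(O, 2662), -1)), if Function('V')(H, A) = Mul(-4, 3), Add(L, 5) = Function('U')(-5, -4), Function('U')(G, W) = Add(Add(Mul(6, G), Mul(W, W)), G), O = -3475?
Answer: Rational(-1777, 813) ≈ -2.1857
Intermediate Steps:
Function('U')(G, W) = Add(Pow(W, 2), Mul(7, G)) (Function('U')(G, W) = Add(Add(Mul(6, G), Pow(W, 2)), G) = Add(Add(Pow(W, 2), Mul(6, G)), G) = Add(Pow(W, 2), Mul(7, G)))
L = -24 (L = Add(-5, Add(Pow(-4, 2), Mul(7, -5))) = Add(-5, Add(16, -35)) = Add(-5, -19) = -24)
Function('V')(H, A) = -12
Mul(Add(Mul(Function('V')(5, 13), L), 1489), Pow(Add(O, 2662), -1)) = Mul(Add(Mul(-12, -24), 1489), Pow(Add(-3475, 2662), -1)) = Mul(Add(288, 1489), Pow(-813, -1)) = Mul(1777, Rational(-1, 813)) = Rational(-1777, 813)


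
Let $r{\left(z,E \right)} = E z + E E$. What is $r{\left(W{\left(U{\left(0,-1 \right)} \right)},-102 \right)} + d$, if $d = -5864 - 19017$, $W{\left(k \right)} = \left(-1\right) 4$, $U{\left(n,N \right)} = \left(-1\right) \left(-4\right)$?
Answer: $-14069$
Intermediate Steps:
$U{\left(n,N \right)} = 4$
$W{\left(k \right)} = -4$
$r{\left(z,E \right)} = E^{2} + E z$ ($r{\left(z,E \right)} = E z + E^{2} = E^{2} + E z$)
$d = -24881$ ($d = -5864 - 19017 = -24881$)
$r{\left(W{\left(U{\left(0,-1 \right)} \right)},-102 \right)} + d = - 102 \left(-102 - 4\right) - 24881 = \left(-102\right) \left(-106\right) - 24881 = 10812 - 24881 = -14069$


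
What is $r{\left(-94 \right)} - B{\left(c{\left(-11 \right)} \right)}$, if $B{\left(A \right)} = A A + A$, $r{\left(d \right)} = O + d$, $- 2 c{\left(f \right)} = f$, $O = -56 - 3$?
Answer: $- \frac{755}{4} \approx -188.75$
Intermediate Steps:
$O = -59$
$c{\left(f \right)} = - \frac{f}{2}$
$r{\left(d \right)} = -59 + d$
$B{\left(A \right)} = A + A^{2}$ ($B{\left(A \right)} = A^{2} + A = A + A^{2}$)
$r{\left(-94 \right)} - B{\left(c{\left(-11 \right)} \right)} = \left(-59 - 94\right) - \left(- \frac{1}{2}\right) \left(-11\right) \left(1 - - \frac{11}{2}\right) = -153 - \frac{11 \left(1 + \frac{11}{2}\right)}{2} = -153 - \frac{11}{2} \cdot \frac{13}{2} = -153 - \frac{143}{4} = - \frac{755}{4}$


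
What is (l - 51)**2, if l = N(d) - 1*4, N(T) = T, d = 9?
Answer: 2116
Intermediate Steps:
l = 5 (l = 9 - 1*4 = 9 - 4 = 5)
(l - 51)**2 = (5 - 51)**2 = (-46)**2 = 2116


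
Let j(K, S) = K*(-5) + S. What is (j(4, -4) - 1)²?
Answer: 625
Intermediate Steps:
j(K, S) = S - 5*K (j(K, S) = -5*K + S = S - 5*K)
(j(4, -4) - 1)² = ((-4 - 5*4) - 1)² = ((-4 - 20) - 1)² = (-24 - 1)² = (-25)² = 625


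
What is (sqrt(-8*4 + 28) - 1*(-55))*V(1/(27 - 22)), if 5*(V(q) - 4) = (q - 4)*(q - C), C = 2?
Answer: 7381/25 + 1342*I/125 ≈ 295.24 + 10.736*I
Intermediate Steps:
V(q) = 4 + (-4 + q)*(-2 + q)/5 (V(q) = 4 + ((q - 4)*(q - 1*2))/5 = 4 + ((-4 + q)*(q - 2))/5 = 4 + ((-4 + q)*(-2 + q))/5 = 4 + (-4 + q)*(-2 + q)/5)
(sqrt(-8*4 + 28) - 1*(-55))*V(1/(27 - 22)) = (sqrt(-8*4 + 28) - 1*(-55))*(28/5 - 6/(5*(27 - 22)) + (1/(27 - 22))**2/5) = (sqrt(-32 + 28) + 55)*(28/5 - 6/5/5 + (1/5)**2/5) = (sqrt(-4) + 55)*(28/5 - 6/5*1/5 + (1/5)**2/5) = (2*I + 55)*(28/5 - 6/25 + (1/5)*(1/25)) = (55 + 2*I)*(28/5 - 6/25 + 1/125) = (55 + 2*I)*(671/125) = 7381/25 + 1342*I/125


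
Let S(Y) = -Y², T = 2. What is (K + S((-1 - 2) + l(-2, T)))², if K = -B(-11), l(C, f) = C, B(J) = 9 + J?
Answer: 529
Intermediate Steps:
K = 2 (K = -(9 - 11) = -1*(-2) = 2)
(K + S((-1 - 2) + l(-2, T)))² = (2 - ((-1 - 2) - 2)²)² = (2 - (-3 - 2)²)² = (2 - 1*(-5)²)² = (2 - 1*25)² = (2 - 25)² = (-23)² = 529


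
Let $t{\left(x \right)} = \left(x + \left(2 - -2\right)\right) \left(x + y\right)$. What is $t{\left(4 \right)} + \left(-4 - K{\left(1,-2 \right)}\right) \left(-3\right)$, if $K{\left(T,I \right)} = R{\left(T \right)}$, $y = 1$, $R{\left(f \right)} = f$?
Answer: $55$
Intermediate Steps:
$K{\left(T,I \right)} = T$
$t{\left(x \right)} = \left(1 + x\right) \left(4 + x\right)$ ($t{\left(x \right)} = \left(x + \left(2 - -2\right)\right) \left(x + 1\right) = \left(x + \left(2 + 2\right)\right) \left(1 + x\right) = \left(x + 4\right) \left(1 + x\right) = \left(4 + x\right) \left(1 + x\right) = \left(1 + x\right) \left(4 + x\right)$)
$t{\left(4 \right)} + \left(-4 - K{\left(1,-2 \right)}\right) \left(-3\right) = \left(4 + 4^{2} + 5 \cdot 4\right) + \left(-4 - 1\right) \left(-3\right) = \left(4 + 16 + 20\right) + \left(-4 - 1\right) \left(-3\right) = 40 - -15 = 40 + 15 = 55$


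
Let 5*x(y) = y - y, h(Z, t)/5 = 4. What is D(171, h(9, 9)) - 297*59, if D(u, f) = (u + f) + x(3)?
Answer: -17332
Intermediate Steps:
h(Z, t) = 20 (h(Z, t) = 5*4 = 20)
x(y) = 0 (x(y) = (y - y)/5 = (⅕)*0 = 0)
D(u, f) = f + u (D(u, f) = (u + f) + 0 = (f + u) + 0 = f + u)
D(171, h(9, 9)) - 297*59 = (20 + 171) - 297*59 = 191 - 1*17523 = 191 - 17523 = -17332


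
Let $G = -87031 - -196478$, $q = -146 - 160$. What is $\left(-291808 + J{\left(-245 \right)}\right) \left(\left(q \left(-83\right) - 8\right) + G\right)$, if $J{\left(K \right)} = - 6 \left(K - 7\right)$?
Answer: $-39142641752$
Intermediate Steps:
$q = -306$
$J{\left(K \right)} = 42 - 6 K$ ($J{\left(K \right)} = - 6 \left(-7 + K\right) = 42 - 6 K$)
$G = 109447$ ($G = -87031 + 196478 = 109447$)
$\left(-291808 + J{\left(-245 \right)}\right) \left(\left(q \left(-83\right) - 8\right) + G\right) = \left(-291808 + \left(42 - -1470\right)\right) \left(\left(\left(-306\right) \left(-83\right) - 8\right) + 109447\right) = \left(-291808 + \left(42 + 1470\right)\right) \left(\left(25398 - 8\right) + 109447\right) = \left(-291808 + 1512\right) \left(25390 + 109447\right) = \left(-290296\right) 134837 = -39142641752$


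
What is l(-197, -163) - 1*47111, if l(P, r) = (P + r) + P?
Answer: -47668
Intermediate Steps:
l(P, r) = r + 2*P
l(-197, -163) - 1*47111 = (-163 + 2*(-197)) - 1*47111 = (-163 - 394) - 47111 = -557 - 47111 = -47668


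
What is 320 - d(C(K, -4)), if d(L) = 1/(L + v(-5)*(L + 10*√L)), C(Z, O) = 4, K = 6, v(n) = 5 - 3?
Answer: 16639/52 ≈ 319.98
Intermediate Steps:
v(n) = 2
d(L) = 1/(3*L + 20*√L) (d(L) = 1/(L + 2*(L + 10*√L)) = 1/(L + (2*L + 20*√L)) = 1/(3*L + 20*√L))
320 - d(C(K, -4)) = 320 - 1/(3*4 + 20*√4) = 320 - 1/(12 + 20*2) = 320 - 1/(12 + 40) = 320 - 1/52 = 16639/52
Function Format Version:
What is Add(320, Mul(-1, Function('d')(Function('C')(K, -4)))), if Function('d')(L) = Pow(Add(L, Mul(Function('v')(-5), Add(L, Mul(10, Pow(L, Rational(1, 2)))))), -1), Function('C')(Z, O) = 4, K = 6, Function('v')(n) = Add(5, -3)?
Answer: Rational(16639, 52) ≈ 319.98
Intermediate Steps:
Function('v')(n) = 2
Function('d')(L) = Pow(Add(Mul(3, L), Mul(20, Pow(L, Rational(1, 2)))), -1) (Function('d')(L) = Pow(Add(L, Mul(2, Add(L, Mul(10, Pow(L, Rational(1, 2)))))), -1) = Pow(Add(L, Add(Mul(2, L), Mul(20, Pow(L, Rational(1, 2))))), -1) = Pow(Add(Mul(3, L), Mul(20, Pow(L, Rational(1, 2)))), -1))
Add(320, Mul(-1, Function('d')(Function('C')(K, -4)))) = Add(320, Mul(-1, Pow(Add(Mul(3, 4), Mul(20, Pow(4, Rational(1, 2)))), -1))) = Add(320, Mul(-1, Pow(Add(12, Mul(20, 2)), -1))) = Add(320, Mul(-1, Pow(Add(12, 40), -1))) = Add(320, Mul(-1, Pow(52, -1))) = Add(320, Mul(-1, Rational(1, 52))) = Add(320, Rational(-1, 52)) = Rational(16639, 52)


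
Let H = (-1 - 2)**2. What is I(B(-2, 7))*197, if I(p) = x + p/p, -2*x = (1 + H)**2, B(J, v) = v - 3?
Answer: -9653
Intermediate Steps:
H = 9 (H = (-3)**2 = 9)
B(J, v) = -3 + v
x = -50 (x = -(1 + 9)**2/2 = -1/2*10**2 = -1/2*100 = -50)
I(p) = -49 (I(p) = -50 + p/p = -50 + 1 = -49)
I(B(-2, 7))*197 = -49*197 = -9653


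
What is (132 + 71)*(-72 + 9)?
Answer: -12789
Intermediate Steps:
(132 + 71)*(-72 + 9) = 203*(-63) = -12789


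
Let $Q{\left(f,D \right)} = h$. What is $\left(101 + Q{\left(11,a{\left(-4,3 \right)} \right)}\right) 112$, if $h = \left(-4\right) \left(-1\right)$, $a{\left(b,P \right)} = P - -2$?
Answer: $11760$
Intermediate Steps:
$a{\left(b,P \right)} = 2 + P$ ($a{\left(b,P \right)} = P + 2 = 2 + P$)
$h = 4$
$Q{\left(f,D \right)} = 4$
$\left(101 + Q{\left(11,a{\left(-4,3 \right)} \right)}\right) 112 = \left(101 + 4\right) 112 = 105 \cdot 112 = 11760$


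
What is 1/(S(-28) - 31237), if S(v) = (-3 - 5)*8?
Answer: -1/31301 ≈ -3.1948e-5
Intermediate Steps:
S(v) = -64 (S(v) = -8*8 = -64)
1/(S(-28) - 31237) = 1/(-64 - 31237) = 1/(-31301) = -1/31301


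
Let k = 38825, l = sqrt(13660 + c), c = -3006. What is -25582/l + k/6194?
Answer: 38825/6194 - 12791*sqrt(10654)/5327 ≈ -241.58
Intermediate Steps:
l = sqrt(10654) (l = sqrt(13660 - 3006) = sqrt(10654) ≈ 103.22)
-25582/l + k/6194 = -25582*sqrt(10654)/10654 + 38825/6194 = -12791*sqrt(10654)/5327 + 38825*(1/6194) = -12791*sqrt(10654)/5327 + 38825/6194 = 38825/6194 - 12791*sqrt(10654)/5327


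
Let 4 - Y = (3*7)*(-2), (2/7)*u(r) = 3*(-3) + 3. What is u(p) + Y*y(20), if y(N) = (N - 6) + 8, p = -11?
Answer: 991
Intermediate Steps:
u(r) = -21 (u(r) = 7*(3*(-3) + 3)/2 = 7*(-9 + 3)/2 = (7/2)*(-6) = -21)
y(N) = 2 + N (y(N) = (-6 + N) + 8 = 2 + N)
Y = 46 (Y = 4 - 3*7*(-2) = 4 - 21*(-2) = 4 - 1*(-42) = 4 + 42 = 46)
u(p) + Y*y(20) = -21 + 46*(2 + 20) = -21 + 46*22 = -21 + 1012 = 991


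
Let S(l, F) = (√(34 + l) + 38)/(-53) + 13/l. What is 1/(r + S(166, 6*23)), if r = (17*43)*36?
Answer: 2036935386102/53602690689946201 + 14604680*√2/53602690689946201 ≈ 3.8001e-5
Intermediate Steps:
r = 26316 (r = 731*36 = 26316)
S(l, F) = -38/53 + 13/l - √(34 + l)/53 (S(l, F) = (38 + √(34 + l))*(-1/53) + 13/l = (-38/53 - √(34 + l)/53) + 13/l = -38/53 + 13/l - √(34 + l)/53)
1/(r + S(166, 6*23)) = 1/(26316 + (1/53)*(689 - 1*166*(38 + √(34 + 166)))/166) = 1/(26316 + (1/53)*(1/166)*(689 - 1*166*(38 + √200))) = 1/(26316 + (1/53)*(1/166)*(689 - 1*166*(38 + 10*√2))) = 1/(26316 + (1/53)*(1/166)*(689 + (-6308 - 1660*√2))) = 1/(26316 + (1/53)*(1/166)*(-5619 - 1660*√2)) = 1/(26316 + (-5619/8798 - 10*√2/53)) = 1/(231522549/8798 - 10*√2/53)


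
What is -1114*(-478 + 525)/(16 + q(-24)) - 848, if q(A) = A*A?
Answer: -277187/296 ≈ -936.44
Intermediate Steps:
q(A) = A²
-1114*(-478 + 525)/(16 + q(-24)) - 848 = -1114*(-478 + 525)/(16 + (-24)²) - 848 = -52358/(16 + 576) - 848 = -52358/592 - 848 = -1114*47/592 - 848 = -26179/296 - 848 = -277187/296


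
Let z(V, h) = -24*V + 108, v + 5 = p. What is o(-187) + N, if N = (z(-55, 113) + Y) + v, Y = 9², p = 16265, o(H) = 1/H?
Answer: 3322802/187 ≈ 17769.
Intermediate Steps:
v = 16260 (v = -5 + 16265 = 16260)
z(V, h) = 108 - 24*V
Y = 81
N = 17769 (N = ((108 - 24*(-55)) + 81) + 16260 = ((108 + 1320) + 81) + 16260 = (1428 + 81) + 16260 = 1509 + 16260 = 17769)
o(-187) + N = 1/(-187) + 17769 = -1/187 + 17769 = 3322802/187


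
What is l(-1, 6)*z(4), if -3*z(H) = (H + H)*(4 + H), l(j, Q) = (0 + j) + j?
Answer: 128/3 ≈ 42.667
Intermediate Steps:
l(j, Q) = 2*j (l(j, Q) = j + j = 2*j)
z(H) = -2*H*(4 + H)/3 (z(H) = -(H + H)*(4 + H)/3 = -2*H*(4 + H)/3)
l(-1, 6)*z(4) = (2*(-1))*(-2/3*4*(4 + 4)) = -(-4)*4*8/3 = -2*(-64/3) = 128/3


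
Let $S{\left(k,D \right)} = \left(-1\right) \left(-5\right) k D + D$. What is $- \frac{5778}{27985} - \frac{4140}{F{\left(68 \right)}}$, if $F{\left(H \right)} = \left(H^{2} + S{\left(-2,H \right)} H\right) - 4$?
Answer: $- \frac{8158749}{86277755} \approx -0.094564$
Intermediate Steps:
$S{\left(k,D \right)} = D + 5 D k$ ($S{\left(k,D \right)} = 5 k D + D = 5 D k + D = D + 5 D k$)
$F{\left(H \right)} = -4 - 8 H^{2}$ ($F{\left(H \right)} = \left(H^{2} + H \left(1 + 5 \left(-2\right)\right) H\right) - 4 = \left(H^{2} + H \left(1 - 10\right) H\right) - 4 = \left(H^{2} + H \left(-9\right) H\right) - 4 = \left(H^{2} + - 9 H H\right) - 4 = \left(H^{2} - 9 H^{2}\right) - 4 = - 8 H^{2} - 4 = -4 - 8 H^{2}$)
$- \frac{5778}{27985} - \frac{4140}{F{\left(68 \right)}} = - \frac{5778}{27985} - \frac{4140}{-4 - 8 \cdot 68^{2}} = \left(-5778\right) \frac{1}{27985} - \frac{4140}{-4 - 36992} = - \frac{5778}{27985} - \frac{4140}{-4 - 36992} = - \frac{5778}{27985} - \frac{4140}{-36996} = - \frac{5778}{27985} - - \frac{345}{3083} = - \frac{5778}{27985} + \frac{345}{3083} = - \frac{8158749}{86277755}$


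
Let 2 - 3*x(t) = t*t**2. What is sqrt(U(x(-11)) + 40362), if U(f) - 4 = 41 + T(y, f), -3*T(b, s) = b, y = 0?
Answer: sqrt(40407) ≈ 201.01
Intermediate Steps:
T(b, s) = -b/3
x(t) = 2/3 - t**3/3 (x(t) = 2/3 - t*t**2/3 = 2/3 - t**3/3)
U(f) = 45 (U(f) = 4 + (41 - 1/3*0) = 4 + (41 + 0) = 4 + 41 = 45)
sqrt(U(x(-11)) + 40362) = sqrt(45 + 40362) = sqrt(40407)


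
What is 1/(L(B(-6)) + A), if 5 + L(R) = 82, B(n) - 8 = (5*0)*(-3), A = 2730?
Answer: 1/2807 ≈ 0.00035625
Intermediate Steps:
B(n) = 8 (B(n) = 8 + (5*0)*(-3) = 8 + 0*(-3) = 8 + 0 = 8)
L(R) = 77 (L(R) = -5 + 82 = 77)
1/(L(B(-6)) + A) = 1/(77 + 2730) = 1/2807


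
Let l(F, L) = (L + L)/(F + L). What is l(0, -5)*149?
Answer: 298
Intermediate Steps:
l(F, L) = 2*L/(F + L) (l(F, L) = (2*L)/(F + L) = 2*L/(F + L))
l(0, -5)*149 = (2*(-5)/(0 - 5))*149 = (2*(-5)/(-5))*149 = (2*(-5)*(-⅕))*149 = 2*149 = 298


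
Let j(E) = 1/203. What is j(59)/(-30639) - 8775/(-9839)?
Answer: 54578006836/61195795563 ≈ 0.89186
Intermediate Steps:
j(E) = 1/203
j(59)/(-30639) - 8775/(-9839) = (1/203)/(-30639) - 8775/(-9839) = (1/203)*(-1/30639) - 8775*(-1/9839) = -1/6219717 + 8775/9839 = 54578006836/61195795563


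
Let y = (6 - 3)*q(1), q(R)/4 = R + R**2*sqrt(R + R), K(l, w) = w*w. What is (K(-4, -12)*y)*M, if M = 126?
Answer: 217728 + 217728*sqrt(2) ≈ 5.2564e+5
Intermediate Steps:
K(l, w) = w**2
q(R) = 4*R + 4*sqrt(2)*R**(5/2) (q(R) = 4*(R + R**2*sqrt(R + R)) = 4*(R + R**2*sqrt(2*R)) = 4*(R + R**2*(sqrt(2)*sqrt(R))) = 4*(R + sqrt(2)*R**(5/2)) = 4*R + 4*sqrt(2)*R**(5/2))
y = 12 + 12*sqrt(2) (y = (6 - 3)*(4*1 + 4*sqrt(2)*1**(5/2)) = 3*(4 + 4*sqrt(2)*1) = 3*(4 + 4*sqrt(2)) = 12 + 12*sqrt(2) ≈ 28.971)
(K(-4, -12)*y)*M = ((-12)**2*(12 + 12*sqrt(2)))*126 = (144*(12 + 12*sqrt(2)))*126 = (1728 + 1728*sqrt(2))*126 = 217728 + 217728*sqrt(2)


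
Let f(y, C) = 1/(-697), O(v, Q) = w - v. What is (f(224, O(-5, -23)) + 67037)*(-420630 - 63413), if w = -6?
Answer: -22616806557884/697 ≈ -3.2449e+10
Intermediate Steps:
O(v, Q) = -6 - v
f(y, C) = -1/697
(f(224, O(-5, -23)) + 67037)*(-420630 - 63413) = (-1/697 + 67037)*(-420630 - 63413) = (46724788/697)*(-484043) = -22616806557884/697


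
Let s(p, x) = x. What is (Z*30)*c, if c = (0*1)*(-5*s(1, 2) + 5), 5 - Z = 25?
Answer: 0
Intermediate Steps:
Z = -20 (Z = 5 - 1*25 = 5 - 25 = -20)
c = 0 (c = (0*1)*(-5*2 + 5) = 0*(-10 + 5) = 0*(-5) = 0)
(Z*30)*c = -20*30*0 = -600*0 = 0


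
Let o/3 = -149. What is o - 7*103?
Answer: -1168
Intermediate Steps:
o = -447 (o = 3*(-149) = -447)
o - 7*103 = -447 - 7*103 = -447 - 721 = -1168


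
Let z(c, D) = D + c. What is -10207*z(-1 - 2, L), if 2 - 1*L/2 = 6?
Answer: 112277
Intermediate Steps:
L = -8 (L = 4 - 2*6 = 4 - 12 = -8)
-10207*z(-1 - 2, L) = -10207*(-8 + (-1 - 2)) = -10207*(-8 - 3) = -10207*(-11) = 112277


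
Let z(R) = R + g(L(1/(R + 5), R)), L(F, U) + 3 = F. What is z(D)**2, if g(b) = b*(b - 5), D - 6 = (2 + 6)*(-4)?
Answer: 422500/194481 ≈ 2.1724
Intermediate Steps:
L(F, U) = -3 + F
D = -26 (D = 6 + (2 + 6)*(-4) = 6 + 8*(-4) = 6 - 32 = -26)
g(b) = b*(-5 + b)
z(R) = R + (-8 + 1/(5 + R))*(-3 + 1/(5 + R)) (z(R) = R + (-3 + 1/(R + 5))*(-5 + (-3 + 1/(R + 5))) = R + (-3 + 1/(5 + R))*(-5 + (-3 + 1/(5 + R))) = R + (-3 + 1/(5 + R))*(-8 + 1/(5 + R)) = R + (-8 + 1/(5 + R))*(-3 + 1/(5 + R)))
z(D)**2 = ((-26*(5 - 26)**2 + (14 + 3*(-26))*(39 + 8*(-26)))/(5 - 26)**2)**2 = ((-26*(-21)**2 + (14 - 78)*(39 - 208))/(-21)**2)**2 = ((-26*441 - 64*(-169))/441)**2 = ((-11466 + 10816)/441)**2 = ((1/441)*(-650))**2 = (-650/441)**2 = 422500/194481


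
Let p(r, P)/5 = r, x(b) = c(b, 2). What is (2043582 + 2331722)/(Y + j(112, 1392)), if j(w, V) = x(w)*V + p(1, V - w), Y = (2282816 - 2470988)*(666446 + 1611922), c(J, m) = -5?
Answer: -4375304/428725070251 ≈ -1.0205e-5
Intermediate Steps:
x(b) = -5
Y = -428725063296 (Y = -188172*2278368 = -428725063296)
p(r, P) = 5*r
j(w, V) = 5 - 5*V (j(w, V) = -5*V + 5*1 = -5*V + 5 = 5 - 5*V)
(2043582 + 2331722)/(Y + j(112, 1392)) = (2043582 + 2331722)/(-428725063296 + (5 - 5*1392)) = 4375304/(-428725063296 + (5 - 6960)) = 4375304/(-428725063296 - 6955) = 4375304/(-428725070251) = 4375304*(-1/428725070251) = -4375304/428725070251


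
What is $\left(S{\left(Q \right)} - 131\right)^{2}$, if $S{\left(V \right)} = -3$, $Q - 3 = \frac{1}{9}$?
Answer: $17956$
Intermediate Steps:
$Q = \frac{28}{9}$ ($Q = 3 + \frac{1}{9} = \frac{28}{9} \approx 3.1111$)
$\left(S{\left(Q \right)} - 131\right)^{2} = \left(-3 - 131\right)^{2} = \left(-134\right)^{2} = 17956$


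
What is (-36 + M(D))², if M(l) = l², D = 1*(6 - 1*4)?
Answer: 1024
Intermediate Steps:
D = 2 (D = 1*(6 - 4) = 1*2 = 2)
(-36 + M(D))² = (-36 + 2²)² = (-36 + 4)² = (-32)² = 1024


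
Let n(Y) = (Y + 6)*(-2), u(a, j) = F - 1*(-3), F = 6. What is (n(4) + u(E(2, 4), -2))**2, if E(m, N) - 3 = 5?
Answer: 121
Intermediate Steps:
E(m, N) = 8 (E(m, N) = 3 + 5 = 8)
u(a, j) = 9 (u(a, j) = 6 - 1*(-3) = 6 + 3 = 9)
n(Y) = -12 - 2*Y (n(Y) = (6 + Y)*(-2) = -12 - 2*Y)
(n(4) + u(E(2, 4), -2))**2 = ((-12 - 2*4) + 9)**2 = ((-12 - 8) + 9)**2 = (-20 + 9)**2 = (-11)**2 = 121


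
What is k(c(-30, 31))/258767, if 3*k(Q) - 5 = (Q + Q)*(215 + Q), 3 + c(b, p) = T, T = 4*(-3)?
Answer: -5995/776301 ≈ -0.0077225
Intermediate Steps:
T = -12
c(b, p) = -15 (c(b, p) = -3 - 12 = -15)
k(Q) = 5/3 + 2*Q*(215 + Q)/3 (k(Q) = 5/3 + ((Q + Q)*(215 + Q))/3 = 5/3 + ((2*Q)*(215 + Q))/3 = 5/3 + (2*Q*(215 + Q))/3 = 5/3 + 2*Q*(215 + Q)/3)
k(c(-30, 31))/258767 = (5/3 + (⅔)*(-15)² + (430/3)*(-15))/258767 = (5/3 + (⅔)*225 - 2150)*(1/258767) = (5/3 + 150 - 2150)*(1/258767) = -5995/3*1/258767 = -5995/776301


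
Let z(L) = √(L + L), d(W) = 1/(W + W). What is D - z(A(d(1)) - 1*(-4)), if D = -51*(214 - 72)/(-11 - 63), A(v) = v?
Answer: 3510/37 ≈ 94.865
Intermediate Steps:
d(W) = 1/(2*W)
D = 3621/37 (D = -7242/(-74) = -7242*(-1)/74 = -51*(-71/37) = 3621/37 ≈ 97.865)
z(L) = √2*√L (z(L) = √(2*L) = √2*√L)
D - z(A(d(1)) - 1*(-4)) = 3621/37 - √2*√((½)/1 - 1*(-4)) = 3621/37 - √2*√((½)*1 + 4) = 3621/37 - √2*√(½ + 4) = 3621/37 - √2*√(9/2) = 3621/37 - √2*3*√2/2 = 3621/37 - 1*3 = 3621/37 - 3 = 3510/37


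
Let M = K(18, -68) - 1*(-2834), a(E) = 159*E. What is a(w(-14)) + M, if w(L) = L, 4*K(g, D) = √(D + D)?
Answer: 608 + I*√34/2 ≈ 608.0 + 2.9155*I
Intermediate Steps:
K(g, D) = √2*√D/4 (K(g, D) = √(D + D)/4 = √(2*D)/4 = (√2*√D)/4 = √2*√D/4)
M = 2834 + I*√34/2 (M = √2*√(-68)/4 - 1*(-2834) = √2*(2*I*√17)/4 + 2834 = I*√34/2 + 2834 = 2834 + I*√34/2 ≈ 2834.0 + 2.9155*I)
a(w(-14)) + M = 159*(-14) + (2834 + I*√34/2) = -2226 + (2834 + I*√34/2) = 608 + I*√34/2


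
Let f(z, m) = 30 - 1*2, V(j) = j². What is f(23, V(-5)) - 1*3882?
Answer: -3854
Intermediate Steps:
f(z, m) = 28 (f(z, m) = 30 - 2 = 28)
f(23, V(-5)) - 1*3882 = 28 - 1*3882 = 28 - 3882 = -3854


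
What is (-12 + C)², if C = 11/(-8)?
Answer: 11449/64 ≈ 178.89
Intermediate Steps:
C = -11/8 (C = 11*(-⅛) = -11/8 ≈ -1.3750)
(-12 + C)² = (-12 - 11/8)² = (-107/8)² = 11449/64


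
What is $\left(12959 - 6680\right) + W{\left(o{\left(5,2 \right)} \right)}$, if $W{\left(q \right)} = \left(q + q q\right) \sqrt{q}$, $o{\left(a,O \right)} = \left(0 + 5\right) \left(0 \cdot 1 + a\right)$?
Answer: $9529$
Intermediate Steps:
$o{\left(a,O \right)} = 5 a$ ($o{\left(a,O \right)} = 5 \left(0 + a\right) = 5 a$)
$W{\left(q \right)} = \sqrt{q} \left(q + q^{2}\right)$ ($W{\left(q \right)} = \left(q + q^{2}\right) \sqrt{q} = \sqrt{q} \left(q + q^{2}\right)$)
$\left(12959 - 6680\right) + W{\left(o{\left(5,2 \right)} \right)} = \left(12959 - 6680\right) + \left(5 \cdot 5\right)^{\frac{3}{2}} \left(1 + 5 \cdot 5\right) = 6279 + 25^{\frac{3}{2}} \left(1 + 25\right) = 6279 + 125 \cdot 26 = 6279 + 3250 = 9529$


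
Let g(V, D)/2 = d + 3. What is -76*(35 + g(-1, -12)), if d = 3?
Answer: -3572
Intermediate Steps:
g(V, D) = 12 (g(V, D) = 2*(3 + 3) = 2*6 = 12)
-76*(35 + g(-1, -12)) = -76*(35 + 12) = -76*47 = -3572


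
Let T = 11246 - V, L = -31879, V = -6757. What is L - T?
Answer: -49882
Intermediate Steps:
T = 18003 (T = 11246 - 1*(-6757) = 11246 + 6757 = 18003)
L - T = -31879 - 1*18003 = -31879 - 18003 = -49882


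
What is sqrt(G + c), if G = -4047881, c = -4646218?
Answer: 3*I*sqrt(966011) ≈ 2948.6*I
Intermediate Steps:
sqrt(G + c) = sqrt(-4047881 - 4646218) = sqrt(-8694099) = 3*I*sqrt(966011)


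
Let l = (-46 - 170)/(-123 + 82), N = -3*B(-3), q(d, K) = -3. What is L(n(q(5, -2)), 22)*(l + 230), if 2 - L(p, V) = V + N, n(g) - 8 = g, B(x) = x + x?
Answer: -366548/41 ≈ -8940.2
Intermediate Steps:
B(x) = 2*x
n(g) = 8 + g
N = 18 (N = -6*(-3) = -3*(-6) = 18)
L(p, V) = -16 - V (L(p, V) = 2 - (V + 18) = 2 - (18 + V) = 2 + (-18 - V) = -16 - V)
l = 216/41 (l = -216/(-41) = -216*(-1/41) = 216/41 ≈ 5.2683)
L(n(q(5, -2)), 22)*(l + 230) = (-16 - 1*22)*(216/41 + 230) = (-16 - 22)*(9646/41) = -38*9646/41 = -366548/41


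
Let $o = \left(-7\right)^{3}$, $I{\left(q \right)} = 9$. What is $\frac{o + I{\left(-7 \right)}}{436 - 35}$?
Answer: $- \frac{334}{401} \approx -0.83292$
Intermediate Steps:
$o = -343$
$\frac{o + I{\left(-7 \right)}}{436 - 35} = \frac{-343 + 9}{436 - 35} = - \frac{334}{401}$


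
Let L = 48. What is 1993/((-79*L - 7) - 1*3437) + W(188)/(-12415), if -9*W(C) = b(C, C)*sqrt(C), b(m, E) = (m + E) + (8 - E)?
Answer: -1993/7236 + 392*sqrt(47)/111735 ≈ -0.25138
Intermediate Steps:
b(m, E) = 8 + m (b(m, E) = (E + m) + (8 - E) = 8 + m)
W(C) = -sqrt(C)*(8 + C)/9 (W(C) = -(8 + C)*sqrt(C)/9 = -sqrt(C)*(8 + C)/9)
1993/((-79*L - 7) - 1*3437) + W(188)/(-12415) = 1993/((-79*48 - 7) - 1*3437) + (sqrt(188)*(-8 - 1*188)/9)/(-12415) = 1993/((-3792 - 7) - 3437) + ((2*sqrt(47))*(-8 - 188)/9)*(-1/12415) = 1993/(-3799 - 3437) + ((1/9)*(2*sqrt(47))*(-196))*(-1/12415) = 1993/(-7236) - 392*sqrt(47)/9*(-1/12415) = 1993*(-1/7236) + 392*sqrt(47)/111735 = -1993/7236 + 392*sqrt(47)/111735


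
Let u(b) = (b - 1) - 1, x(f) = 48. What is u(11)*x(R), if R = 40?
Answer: 432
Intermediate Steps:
u(b) = -2 + b (u(b) = (-1 + b) - 1 = -2 + b)
u(11)*x(R) = (-2 + 11)*48 = 9*48 = 432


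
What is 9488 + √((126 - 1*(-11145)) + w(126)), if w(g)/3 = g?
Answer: 9488 + √11649 ≈ 9595.9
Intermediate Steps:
w(g) = 3*g
9488 + √((126 - 1*(-11145)) + w(126)) = 9488 + √((126 - 1*(-11145)) + 3*126) = 9488 + √((126 + 11145) + 378) = 9488 + √(11271 + 378) = 9488 + √11649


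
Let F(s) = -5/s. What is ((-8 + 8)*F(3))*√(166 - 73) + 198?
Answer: 198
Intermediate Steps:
((-8 + 8)*F(3))*√(166 - 73) + 198 = ((-8 + 8)*(-5/3))*√(166 - 73) + 198 = (0*(-5*⅓))*√93 + 198 = (0*(-5/3))*√93 + 198 = 0*√93 + 198 = 0 + 198 = 198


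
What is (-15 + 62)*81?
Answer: 3807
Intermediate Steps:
(-15 + 62)*81 = 47*81 = 3807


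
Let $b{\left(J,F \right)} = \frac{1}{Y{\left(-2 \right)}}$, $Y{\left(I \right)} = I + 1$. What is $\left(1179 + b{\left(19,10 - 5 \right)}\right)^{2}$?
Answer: $1387684$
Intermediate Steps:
$Y{\left(I \right)} = 1 + I$
$b{\left(J,F \right)} = -1$ ($b{\left(J,F \right)} = \frac{1}{1 - 2} = \frac{1}{-1} = -1$)
$\left(1179 + b{\left(19,10 - 5 \right)}\right)^{2} = \left(1179 - 1\right)^{2} = 1178^{2} = 1387684$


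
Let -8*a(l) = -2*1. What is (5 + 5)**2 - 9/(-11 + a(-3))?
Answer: 4336/43 ≈ 100.84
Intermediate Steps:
a(l) = 1/4 (a(l) = -(-1)/4 = -1/8*(-2) = 1/4)
(5 + 5)**2 - 9/(-11 + a(-3)) = (5 + 5)**2 - 9/(-11 + 1/4) = 10**2 - 9/(-43/4) = 100 - 9*(-4/43) = 100 + 36/43 = 4336/43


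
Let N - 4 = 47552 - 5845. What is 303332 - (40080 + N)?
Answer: 221541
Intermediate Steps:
N = 41711 (N = 4 + (47552 - 5845) = 4 + 41707 = 41711)
303332 - (40080 + N) = 303332 - (40080 + 41711) = 303332 - 1*81791 = 303332 - 81791 = 221541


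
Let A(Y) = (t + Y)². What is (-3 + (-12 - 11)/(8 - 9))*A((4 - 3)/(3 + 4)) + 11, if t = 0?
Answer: 559/49 ≈ 11.408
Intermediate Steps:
A(Y) = Y² (A(Y) = (0 + Y)² = Y²)
(-3 + (-12 - 11)/(8 - 9))*A((4 - 3)/(3 + 4)) + 11 = (-3 + (-12 - 11)/(8 - 9))*((4 - 3)/(3 + 4))² + 11 = (-3 - 23/(-1))*(1/7)² + 11 = (-3 - 23*(-1))*(1*(⅐))² + 11 = (-3 + 23)*(⅐)² + 11 = 20*(1/49) + 11 = 20/49 + 11 = 559/49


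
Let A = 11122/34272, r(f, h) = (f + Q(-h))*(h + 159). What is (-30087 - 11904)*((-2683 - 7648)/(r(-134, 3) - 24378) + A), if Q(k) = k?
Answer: -508579721273/22168272 ≈ -22942.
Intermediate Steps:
r(f, h) = (159 + h)*(f - h) (r(f, h) = (f - h)*(h + 159) = (f - h)*(159 + h) = (159 + h)*(f - h))
A = 5561/17136 (A = 11122*(1/34272) = 5561/17136 ≈ 0.32452)
(-30087 - 11904)*((-2683 - 7648)/(r(-134, 3) - 24378) + A) = (-30087 - 11904)*((-2683 - 7648)/((-1*3**2 - 159*3 + 159*(-134) - 134*3) - 24378) + 5561/17136) = -41991*(-10331/((-1*9 - 477 - 21306 - 402) - 24378) + 5561/17136) = -41991*(-10331/((-9 - 477 - 21306 - 402) - 24378) + 5561/17136) = -41991*(-10331/(-22194 - 24378) + 5561/17136) = -41991*(-10331/(-46572) + 5561/17136) = -41991*(-10331*(-1/46572) + 5561/17136) = -41991*(10331/46572 + 5561/17136) = -41991*36334909/66504816 = -508579721273/22168272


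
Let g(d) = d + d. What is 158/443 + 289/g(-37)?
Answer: -116335/32782 ≈ -3.5487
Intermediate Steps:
g(d) = 2*d
158/443 + 289/g(-37) = 158/443 + 289/((2*(-37))) = 158*(1/443) + 289/(-74) = 158/443 + 289*(-1/74) = 158/443 - 289/74 = -116335/32782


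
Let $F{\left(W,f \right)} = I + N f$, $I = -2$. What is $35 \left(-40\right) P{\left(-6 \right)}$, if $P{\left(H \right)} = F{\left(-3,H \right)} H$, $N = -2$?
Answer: $84000$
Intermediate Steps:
$F{\left(W,f \right)} = -2 - 2 f$
$P{\left(H \right)} = H \left(-2 - 2 H\right)$ ($P{\left(H \right)} = \left(-2 - 2 H\right) H = H \left(-2 - 2 H\right)$)
$35 \left(-40\right) P{\left(-6 \right)} = 35 \left(-40\right) \left(\left(-2\right) \left(-6\right) \left(1 - 6\right)\right) = - 1400 \left(\left(-2\right) \left(-6\right) \left(-5\right)\right) = \left(-1400\right) \left(-60\right) = 84000$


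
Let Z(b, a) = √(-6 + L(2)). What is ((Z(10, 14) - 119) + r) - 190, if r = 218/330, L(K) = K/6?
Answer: -50876/165 + I*√51/3 ≈ -308.34 + 2.3805*I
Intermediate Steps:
L(K) = K/6 (L(K) = K*(⅙) = K/6)
r = 109/165 (r = 218*(1/330) = 109/165 ≈ 0.66061)
Z(b, a) = I*√51/3 (Z(b, a) = √(-6 + (⅙)*2) = √(-6 + ⅓) = √(-17/3) = I*√51/3)
((Z(10, 14) - 119) + r) - 190 = ((I*√51/3 - 119) + 109/165) - 190 = ((-119 + I*√51/3) + 109/165) - 190 = (-19526/165 + I*√51/3) - 190 = -50876/165 + I*√51/3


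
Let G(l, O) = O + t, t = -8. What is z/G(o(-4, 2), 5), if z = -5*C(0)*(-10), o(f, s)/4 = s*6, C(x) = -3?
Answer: 50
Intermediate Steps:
o(f, s) = 24*s (o(f, s) = 4*(s*6) = 4*(6*s) = 24*s)
G(l, O) = -8 + O (G(l, O) = O - 8 = -8 + O)
z = -150 (z = -5*(-3)*(-10) = 15*(-10) = -150)
z/G(o(-4, 2), 5) = -150/(-8 + 5) = -150/(-3) = -150*(-⅓) = 50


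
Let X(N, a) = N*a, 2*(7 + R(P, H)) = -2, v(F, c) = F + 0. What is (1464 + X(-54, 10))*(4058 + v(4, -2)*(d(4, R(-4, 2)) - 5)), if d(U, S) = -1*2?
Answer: 3723720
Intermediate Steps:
v(F, c) = F
R(P, H) = -8 (R(P, H) = -7 + (½)*(-2) = -7 - 1 = -8)
d(U, S) = -2
(1464 + X(-54, 10))*(4058 + v(4, -2)*(d(4, R(-4, 2)) - 5)) = (1464 - 54*10)*(4058 + 4*(-2 - 5)) = (1464 - 540)*(4058 + 4*(-7)) = 924*(4058 - 28) = 924*4030 = 3723720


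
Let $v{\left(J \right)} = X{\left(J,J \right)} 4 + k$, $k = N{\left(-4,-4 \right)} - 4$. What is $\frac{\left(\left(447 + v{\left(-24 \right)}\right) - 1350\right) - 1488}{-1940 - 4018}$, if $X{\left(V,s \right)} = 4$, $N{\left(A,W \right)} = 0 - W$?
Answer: $\frac{2375}{5958} \approx 0.39862$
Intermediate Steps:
$N{\left(A,W \right)} = - W$
$k = 0$ ($k = \left(-1\right) \left(-4\right) - 4 = 4 - 4 = 0$)
$v{\left(J \right)} = 16$ ($v{\left(J \right)} = 4 \cdot 4 + 0 = 16 + 0 = 16$)
$\frac{\left(\left(447 + v{\left(-24 \right)}\right) - 1350\right) - 1488}{-1940 - 4018} = \frac{\left(\left(447 + 16\right) - 1350\right) - 1488}{-1940 - 4018} = \frac{\left(463 - 1350\right) - 1488}{-5958} = \left(-887 - 1488\right) \left(- \frac{1}{5958}\right) = \left(-2375\right) \left(- \frac{1}{5958}\right) = \frac{2375}{5958}$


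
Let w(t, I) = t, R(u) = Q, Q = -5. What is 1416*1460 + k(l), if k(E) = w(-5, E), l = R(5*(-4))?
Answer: 2067355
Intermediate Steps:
R(u) = -5
l = -5
k(E) = -5
1416*1460 + k(l) = 1416*1460 - 5 = 2067360 - 5 = 2067355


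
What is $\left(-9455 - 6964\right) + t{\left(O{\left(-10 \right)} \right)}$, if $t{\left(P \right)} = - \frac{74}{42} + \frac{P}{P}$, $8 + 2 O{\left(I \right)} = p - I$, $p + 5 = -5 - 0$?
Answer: $- \frac{344815}{21} \approx -16420.0$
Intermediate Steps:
$p = -10$ ($p = -5 - 5 = -10$)
$O{\left(I \right)} = -9 - \frac{I}{2}$ ($O{\left(I \right)} = -4 + \frac{-10 - I}{2} = -4 - \left(5 + \frac{I}{2}\right) = -9 - \frac{I}{2}$)
$t{\left(P \right)} = - \frac{16}{21}$ ($t{\left(P \right)} = \left(-74\right) \frac{1}{42} + 1 = - \frac{37}{21} + 1 = - \frac{16}{21}$)
$\left(-9455 - 6964\right) + t{\left(O{\left(-10 \right)} \right)} = \left(-9455 - 6964\right) - \frac{16}{21} = -16419 - \frac{16}{21} = - \frac{344815}{21}$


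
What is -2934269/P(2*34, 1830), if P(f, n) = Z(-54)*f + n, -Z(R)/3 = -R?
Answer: 2934269/9186 ≈ 319.43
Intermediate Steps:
Z(R) = 3*R (Z(R) = -(-3)*R = 3*R)
P(f, n) = n - 162*f (P(f, n) = (3*(-54))*f + n = -162*f + n = n - 162*f)
-2934269/P(2*34, 1830) = -2934269/(1830 - 324*34) = -2934269/(1830 - 162*68) = -2934269/(1830 - 11016) = -2934269/(-9186) = -2934269*(-1/9186) = 2934269/9186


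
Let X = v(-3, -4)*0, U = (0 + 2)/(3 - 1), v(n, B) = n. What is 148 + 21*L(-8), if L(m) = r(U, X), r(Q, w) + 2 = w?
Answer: 106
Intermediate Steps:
U = 1 (U = 2/2 = 2*(½) = 1)
X = 0 (X = -3*0 = 0)
r(Q, w) = -2 + w
L(m) = -2 (L(m) = -2 + 0 = -2)
148 + 21*L(-8) = 148 + 21*(-2) = 148 - 42 = 106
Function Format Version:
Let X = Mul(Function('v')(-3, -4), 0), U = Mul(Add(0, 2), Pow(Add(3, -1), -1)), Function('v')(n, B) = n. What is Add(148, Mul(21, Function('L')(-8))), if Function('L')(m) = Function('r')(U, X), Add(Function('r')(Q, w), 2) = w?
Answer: 106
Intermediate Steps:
U = 1 (U = Mul(2, Pow(2, -1)) = Mul(2, Rational(1, 2)) = 1)
X = 0 (X = Mul(-3, 0) = 0)
Function('r')(Q, w) = Add(-2, w)
Function('L')(m) = -2 (Function('L')(m) = Add(-2, 0) = -2)
Add(148, Mul(21, Function('L')(-8))) = Add(148, Mul(21, -2)) = Add(148, -42) = 106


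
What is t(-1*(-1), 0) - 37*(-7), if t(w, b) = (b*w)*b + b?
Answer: 259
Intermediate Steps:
t(w, b) = b + w*b² (t(w, b) = w*b² + b = b + w*b²)
t(-1*(-1), 0) - 37*(-7) = 0*(1 + 0*(-1*(-1))) - 37*(-7) = 0*(1 + 0*1) + 259 = 0*(1 + 0) + 259 = 0*1 + 259 = 0 + 259 = 259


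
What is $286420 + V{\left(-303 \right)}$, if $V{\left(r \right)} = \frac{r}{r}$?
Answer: $286421$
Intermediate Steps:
$V{\left(r \right)} = 1$
$286420 + V{\left(-303 \right)} = 286420 + 1 = 286421$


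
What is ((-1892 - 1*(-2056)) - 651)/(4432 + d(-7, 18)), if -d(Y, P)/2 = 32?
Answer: -487/4368 ≈ -0.11149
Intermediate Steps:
d(Y, P) = -64 (d(Y, P) = -2*32 = -64)
((-1892 - 1*(-2056)) - 651)/(4432 + d(-7, 18)) = ((-1892 - 1*(-2056)) - 651)/(4432 - 64) = ((-1892 + 2056) - 651)/4368 = (164 - 651)*(1/4368) = -487*1/4368 = -487/4368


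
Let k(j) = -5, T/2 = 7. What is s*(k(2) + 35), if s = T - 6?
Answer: 240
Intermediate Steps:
T = 14 (T = 2*7 = 14)
s = 8 (s = 14 - 6 = 8)
s*(k(2) + 35) = 8*(-5 + 35) = 8*30 = 240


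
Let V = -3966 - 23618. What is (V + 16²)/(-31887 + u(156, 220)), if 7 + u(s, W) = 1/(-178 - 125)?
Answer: 8280384/9663883 ≈ 0.85684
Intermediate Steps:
u(s, W) = -2122/303 (u(s, W) = -7 + 1/(-178 - 125) = -7 + 1/(-303) = -7 - 1/303 = -2122/303)
V = -27584
(V + 16²)/(-31887 + u(156, 220)) = (-27584 + 16²)/(-31887 - 2122/303) = (-27584 + 256)/(-9663883/303) = -27328*(-303/9663883) = 8280384/9663883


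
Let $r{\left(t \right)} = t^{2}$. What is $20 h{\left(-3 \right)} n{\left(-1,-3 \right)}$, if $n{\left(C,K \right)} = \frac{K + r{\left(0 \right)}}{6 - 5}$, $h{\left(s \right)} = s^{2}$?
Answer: $-540$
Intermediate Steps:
$n{\left(C,K \right)} = K$ ($n{\left(C,K \right)} = \frac{K + 0^{2}}{6 - 5} = \frac{K + 0}{1} = K 1 = K$)
$20 h{\left(-3 \right)} n{\left(-1,-3 \right)} = 20 \left(-3\right)^{2} \left(-3\right) = 20 \cdot 9 \left(-3\right) = 180 \left(-3\right) = -540$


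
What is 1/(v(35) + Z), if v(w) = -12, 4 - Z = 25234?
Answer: -1/25242 ≈ -3.9616e-5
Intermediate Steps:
Z = -25230 (Z = 4 - 1*25234 = 4 - 25234 = -25230)
1/(v(35) + Z) = 1/(-12 - 25230) = 1/(-25242) = -1/25242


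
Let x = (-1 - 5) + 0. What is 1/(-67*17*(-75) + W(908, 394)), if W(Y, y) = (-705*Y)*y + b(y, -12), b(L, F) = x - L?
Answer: -1/252130135 ≈ -3.9662e-9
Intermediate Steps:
x = -6 (x = -6 + 0 = -6)
b(L, F) = -6 - L
W(Y, y) = -6 - y - 705*Y*y (W(Y, y) = (-705*Y)*y + (-6 - y) = -705*Y*y + (-6 - y) = -6 - y - 705*Y*y)
1/(-67*17*(-75) + W(908, 394)) = 1/(-67*17*(-75) + (-6 - 1*394 - 705*908*394)) = 1/(-1139*(-75) + (-6 - 394 - 252215160)) = 1/(85425 - 252215560) = 1/(-252130135) = -1/252130135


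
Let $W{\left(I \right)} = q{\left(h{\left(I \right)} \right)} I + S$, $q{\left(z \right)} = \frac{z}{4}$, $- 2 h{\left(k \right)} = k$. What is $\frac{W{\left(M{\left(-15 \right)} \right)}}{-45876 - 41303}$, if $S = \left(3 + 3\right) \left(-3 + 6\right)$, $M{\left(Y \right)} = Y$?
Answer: $\frac{81}{697432} \approx 0.00011614$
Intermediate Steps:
$h{\left(k \right)} = - \frac{k}{2}$
$S = 18$ ($S = 6 \cdot 3 = 18$)
$q{\left(z \right)} = \frac{z}{4}$ ($q{\left(z \right)} = z \frac{1}{4} = \frac{z}{4}$)
$W{\left(I \right)} = 18 - \frac{I^{2}}{8}$ ($W{\left(I \right)} = \frac{\left(- \frac{1}{2}\right) I}{4} I + 18 = - \frac{I}{8} I + 18 = - \frac{I^{2}}{8} + 18 = 18 - \frac{I^{2}}{8}$)
$\frac{W{\left(M{\left(-15 \right)} \right)}}{-45876 - 41303} = \frac{18 - \frac{\left(-15\right)^{2}}{8}}{-45876 - 41303} = \frac{18 - \frac{225}{8}}{-45876 - 41303} = \frac{18 - \frac{225}{8}}{-87179} = \left(- \frac{81}{8}\right) \left(- \frac{1}{87179}\right) = \frac{81}{697432}$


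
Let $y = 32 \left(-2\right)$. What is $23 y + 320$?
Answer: $-1152$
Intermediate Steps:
$y = -64$
$23 y + 320 = 23 \left(-64\right) + 320 = -1472 + 320 = -1152$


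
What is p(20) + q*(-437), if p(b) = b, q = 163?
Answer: -71211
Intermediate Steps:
p(20) + q*(-437) = 20 + 163*(-437) = 20 - 71231 = -71211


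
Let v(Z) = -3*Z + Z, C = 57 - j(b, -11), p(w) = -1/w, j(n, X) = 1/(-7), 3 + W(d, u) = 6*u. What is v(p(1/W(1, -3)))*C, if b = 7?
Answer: -2400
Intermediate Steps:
W(d, u) = -3 + 6*u
j(n, X) = -⅐
C = 400/7 (C = 57 - 1*(-⅐) = 57 + ⅐ = 400/7 ≈ 57.143)
v(Z) = -2*Z
v(p(1/W(1, -3)))*C = -(-2)/(1/(-3 + 6*(-3)))*(400/7) = -(-2)/(1/(-3 - 18))*(400/7) = -(-2)/(1/(-21))*(400/7) = -(-2)/(-1/21)*(400/7) = -(-2)*(-21)*(400/7) = -2*21*(400/7) = -42*400/7 = -2400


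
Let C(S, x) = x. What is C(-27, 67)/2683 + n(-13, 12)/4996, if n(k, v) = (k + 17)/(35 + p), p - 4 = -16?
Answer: 1927392/77074541 ≈ 0.025007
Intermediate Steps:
p = -12 (p = 4 - 16 = -12)
n(k, v) = 17/23 + k/23 (n(k, v) = (k + 17)/(35 - 12) = (17 + k)/23 = (17 + k)*(1/23) = 17/23 + k/23)
C(-27, 67)/2683 + n(-13, 12)/4996 = 67/2683 + (17/23 + (1/23)*(-13))/4996 = 67*(1/2683) + (17/23 - 13/23)*(1/4996) = 67/2683 + (4/23)*(1/4996) = 67/2683 + 1/28727 = 1927392/77074541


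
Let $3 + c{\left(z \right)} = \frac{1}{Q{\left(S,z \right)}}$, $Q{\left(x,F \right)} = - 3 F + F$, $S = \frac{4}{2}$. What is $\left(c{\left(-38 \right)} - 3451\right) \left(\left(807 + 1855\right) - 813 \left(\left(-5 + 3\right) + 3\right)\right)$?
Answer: $- \frac{485368047}{76} \approx -6.3864 \cdot 10^{6}$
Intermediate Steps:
$S = 2$ ($S = 4 \cdot \frac{1}{2} = 2$)
$Q{\left(x,F \right)} = - 2 F$
$c{\left(z \right)} = -3 - \frac{1}{2 z}$ ($c{\left(z \right)} = -3 + \frac{1}{\left(-2\right) z} = -3 - \frac{1}{2 z}$)
$\left(c{\left(-38 \right)} - 3451\right) \left(\left(807 + 1855\right) - 813 \left(\left(-5 + 3\right) + 3\right)\right) = \left(\left(-3 - \frac{1}{2 \left(-38\right)}\right) - 3451\right) \left(\left(807 + 1855\right) - 813 \left(\left(-5 + 3\right) + 3\right)\right) = \left(\left(-3 - - \frac{1}{76}\right) - 3451\right) \left(2662 - 813 \left(-2 + 3\right)\right) = \left(\left(-3 + \frac{1}{76}\right) - 3451\right) \left(2662 - 813\right) = \left(- \frac{227}{76} - 3451\right) \left(2662 - 813\right) = \left(- \frac{262503}{76}\right) 1849 = - \frac{485368047}{76}$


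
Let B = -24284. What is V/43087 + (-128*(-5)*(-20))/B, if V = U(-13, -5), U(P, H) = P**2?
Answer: 138904399/261581177 ≈ 0.53102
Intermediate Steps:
V = 169 (V = (-13)**2 = 169)
V/43087 + (-128*(-5)*(-20))/B = 169/43087 + (-128*(-5)*(-20))/(-24284) = 169*(1/43087) + (-32*(-20)*(-20))*(-1/24284) = 169/43087 + (640*(-20))*(-1/24284) = 169/43087 - 12800*(-1/24284) = 169/43087 + 3200/6071 = 138904399/261581177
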